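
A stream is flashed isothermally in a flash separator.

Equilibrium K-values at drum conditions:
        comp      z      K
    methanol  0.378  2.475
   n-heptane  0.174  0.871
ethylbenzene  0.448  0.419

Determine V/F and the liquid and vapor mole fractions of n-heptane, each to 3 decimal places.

V/F = 0.379, x_n-heptane = 0.183, y_n-heptane = 0.159

Material balance + equilibrium reduce to Σ zᵢ(Kᵢ−1)/(1+V/F(Kᵢ−1)) = 0.
Feasibility: ΣzᵢKᵢ = 1.275, Σzᵢ/Kᵢ = 1.422 — both > 1, two phases present.
Newton iteration, V/F⁰ = 0.5:
  V/F = 0.500: g = -0.0700, g' = -0.576 → V/F = 0.379
Converged at V/F = 0.379.
Compositions from xᵢ = zᵢ/(1+V/F(Kᵢ−1)), yᵢ = Kᵢxᵢ:
  methanol: x = 0.242, y = 0.600
  n-heptane: x = 0.183, y = 0.159
  ethylbenzene: x = 0.575, y = 0.241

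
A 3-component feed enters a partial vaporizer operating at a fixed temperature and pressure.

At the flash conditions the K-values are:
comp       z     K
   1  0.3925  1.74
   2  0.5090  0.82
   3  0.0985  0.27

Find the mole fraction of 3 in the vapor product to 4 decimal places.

Newton–Raphson from ψ = 0.5:
  ψ = 0.5000: g = -0.00191, g' = -0.2646 → ψ = 0.4928
Converged at ψ = 0.4928.
Compositions from xᵢ = zᵢ/(1+ψ(Kᵢ−1)), yᵢ = Kᵢxᵢ:
  1: x = 0.2876, y = 0.5005
  2: x = 0.5585, y = 0.4580
  3: x = 0.1538, y = 0.0415

y_3 = 0.0415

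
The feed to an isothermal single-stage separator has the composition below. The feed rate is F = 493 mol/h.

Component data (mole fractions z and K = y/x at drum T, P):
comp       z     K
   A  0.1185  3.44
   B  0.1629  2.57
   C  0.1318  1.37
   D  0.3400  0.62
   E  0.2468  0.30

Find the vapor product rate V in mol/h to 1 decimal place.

V = 162.5 mol/h

Iterate (Newton) starting at ψ = 0.47:
  ψ = 0.4700: g = -0.09137, g' = -0.6405 → ψ = 0.3273
  ψ = 0.3273: g = 0.00151, g' = -0.6752 → ψ = 0.3296
Converged at ψ = 0.3296.
Then V = ψ·F = 0.3296·493 = 162.5 mol/h and L = F − V = 330.5 mol/h.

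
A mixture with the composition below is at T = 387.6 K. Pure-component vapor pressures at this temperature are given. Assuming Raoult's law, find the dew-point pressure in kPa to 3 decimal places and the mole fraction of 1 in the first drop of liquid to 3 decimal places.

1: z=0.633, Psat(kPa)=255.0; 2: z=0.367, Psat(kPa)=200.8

Pdew = 232.016 kPa, x_1 = 0.576

At the dew point ψ → 1, so Σzᵢ/Kᵢ = 1 with Kᵢ = Pᵢˢᵃᵗ/P ⇒ 1/P = Σzᵢ/Pᵢˢᵃᵗ.
1/P = 0.633/255.0 + 0.367/200.8 = 0.004310 ⇒ P = 232.016 kPa
xᵢ = zᵢP/Pᵢˢᵃᵗ ⇒ x_1 = 0.633·232.016/255.0 = 0.576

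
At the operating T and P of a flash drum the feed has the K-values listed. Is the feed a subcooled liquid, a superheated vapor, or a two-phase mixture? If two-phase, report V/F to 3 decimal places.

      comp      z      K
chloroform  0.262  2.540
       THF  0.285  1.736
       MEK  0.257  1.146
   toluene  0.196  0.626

ΣzᵢKᵢ = 1.577; Σzᵢ/Kᵢ = 0.805.
Since Σzᵢ/Kᵢ < 1 the mixture is above its dew point — single vapor phase.

superheated vapor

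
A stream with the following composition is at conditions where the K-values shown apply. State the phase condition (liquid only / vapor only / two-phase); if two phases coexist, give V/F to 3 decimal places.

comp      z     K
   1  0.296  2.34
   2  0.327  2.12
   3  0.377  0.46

ΣzᵢKᵢ = 1.559; Σzᵢ/Kᵢ = 1.100.
Both exceed 1, so a two-phase solution exists.
Rachford–Rice: g(ψ) = Σ zᵢ(Kᵢ−1)/(1+ψ(Kᵢ−1)) = 0.
Newton–Raphson from ψ = 0.5:
  ψ = 0.500: g = 0.1934, g' = -0.565 → ψ = 0.842
  ψ = 0.842: g = 0.0015, g' = -0.596 → ψ = 0.845
Converged at ψ = 0.845.

two-phase, V/F = 0.845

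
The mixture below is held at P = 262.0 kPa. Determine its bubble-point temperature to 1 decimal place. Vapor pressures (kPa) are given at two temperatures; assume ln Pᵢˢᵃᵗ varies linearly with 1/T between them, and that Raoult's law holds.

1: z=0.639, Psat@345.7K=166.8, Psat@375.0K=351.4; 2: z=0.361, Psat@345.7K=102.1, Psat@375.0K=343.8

T = 365.2 K

Bubble-point temperature: ΣzᵢPᵢˢᵃᵗ(T) = P. Interpolate ln Pᵢˢᵃᵗ = aᵢ + bᵢ/T.
  T = 345.7 K: ΣzᵢPᵢˢᵃᵗ = 143.44 kPa
  T = 375.0 K: ΣzᵢPᵢˢᵃᵗ = 348.66 kPa
  T = 360.4 K: ΣzᵢPᵢˢᵃᵗ = 226.73 kPa
  T = 367.7 K: ΣzᵢPᵢˢᵃᵗ = 281.97 kPa
  T = 364.0 K: ΣzᵢPᵢˢᵃᵗ = 252.66 kPa
  T = 365.9 K: ΣzᵢPᵢˢᵃᵗ = 267.36 kPa
Interpolating between 364.0 K and 365.9 K gives T ≈ 365.2 K.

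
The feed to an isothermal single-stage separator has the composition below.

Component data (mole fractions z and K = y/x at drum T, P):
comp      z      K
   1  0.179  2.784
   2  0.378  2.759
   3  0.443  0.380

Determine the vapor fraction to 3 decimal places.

Material balance + equilibrium reduce to Σ zᵢ(Kᵢ−1)/(1+ψ(Kᵢ−1)) = 0.
g(0) = ΣzᵢKᵢ − 1 = 0.710 and g(1) = 1 − Σzᵢ/Kᵢ = -0.367, so a root lies in (0, 1).
Newton–Raphson from ψ = 0.5:
  ψ = 0.500: g = 0.1245, g' = -0.848 → ψ = 0.647
  ψ = 0.647: g = 0.0007, g' = -0.853 → ψ = 0.648
Converged at ψ = 0.648.

ψ = 0.648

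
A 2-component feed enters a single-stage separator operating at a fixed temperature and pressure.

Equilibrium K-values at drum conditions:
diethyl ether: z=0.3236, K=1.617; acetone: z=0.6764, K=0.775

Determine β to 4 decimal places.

Binary case is linear: z₁(K₁−1)(1+β(K₂−1)) + z₂(K₂−1)(1+β(K₁−1)) = 0
⇒ β = [z₁(K₁−1)+z₂(K₂−1)] / [−(K₁−1)(K₂−1)] = 0.04747/0.13882 = 0.3419

β = 0.3419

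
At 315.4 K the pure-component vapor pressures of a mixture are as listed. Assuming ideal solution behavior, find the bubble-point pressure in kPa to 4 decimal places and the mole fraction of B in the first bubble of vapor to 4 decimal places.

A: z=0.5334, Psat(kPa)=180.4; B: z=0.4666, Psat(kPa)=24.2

At the bubble point ψ → 0, so ΣzᵢKᵢ = 1 with Kᵢ = Pᵢˢᵃᵗ/P ⇒ P = ΣzᵢPᵢˢᵃᵗ.
P = 0.5334·180.4 + 0.4666·24.2 = 107.5171 kPa
yᵢ = zᵢPᵢˢᵃᵗ/P ⇒ y_B = 0.4666·24.2/107.5171 = 0.1050

Pbub = 107.5171 kPa, y_B = 0.1050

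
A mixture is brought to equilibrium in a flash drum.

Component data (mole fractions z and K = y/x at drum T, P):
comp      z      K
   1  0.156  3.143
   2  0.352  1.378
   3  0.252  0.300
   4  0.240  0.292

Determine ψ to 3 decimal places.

Let ψ = V/F and solve Σ zᵢ(Kᵢ−1)/(1+ψ(Kᵢ−1)) = 0.
g(0) = ΣzᵢKᵢ − 1 = 0.121 and g(1) = 1 − Σzᵢ/Kᵢ = -0.967, so a root lies in (0, 1).
Newton–Raphson from ψ = 0.5:
  ψ = 0.500: g = -0.2611, g' = -0.783 → ψ = 0.167
  ψ = 0.167: g = -0.0208, g' = -0.746 → ψ = 0.139
Converged at ψ = 0.139.

ψ = 0.139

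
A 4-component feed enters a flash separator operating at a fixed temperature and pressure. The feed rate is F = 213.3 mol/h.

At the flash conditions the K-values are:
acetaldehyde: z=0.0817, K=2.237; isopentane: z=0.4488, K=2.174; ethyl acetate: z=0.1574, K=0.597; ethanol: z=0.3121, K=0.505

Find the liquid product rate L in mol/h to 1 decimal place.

Material balance + equilibrium reduce to Σ zᵢ(Kᵢ−1)/(1+V/F(Kᵢ−1)) = 0.
g(0) = ΣzᵢKᵢ − 1 = 0.4100 and g(1) = 1 − Σzᵢ/Kᵢ = -0.1246, so a root lies in (0, 1).
Newton iteration, V/F⁰ = 0.5:
  V/F = 0.5000: g = 0.10971, g' = -0.4685 → V/F = 0.7342
  V/F = 0.7342: g = 0.00317, g' = -0.4530 → V/F = 0.7412
Converged at V/F = 0.7412.
Then V = V/F·F = 0.7412·213.3 = 158.1 mol/h and L = F − V = 55.2 mol/h.

L = 55.2 mol/h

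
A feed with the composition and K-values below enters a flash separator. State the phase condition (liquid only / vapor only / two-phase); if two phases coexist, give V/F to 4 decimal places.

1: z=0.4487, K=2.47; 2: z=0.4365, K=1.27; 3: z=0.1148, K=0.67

ΣzᵢKᵢ = 1.7396; Σzᵢ/Kᵢ = 0.6967.
Since Σzᵢ/Kᵢ < 1 the mixture is above its dew point — single vapor phase.

vapor only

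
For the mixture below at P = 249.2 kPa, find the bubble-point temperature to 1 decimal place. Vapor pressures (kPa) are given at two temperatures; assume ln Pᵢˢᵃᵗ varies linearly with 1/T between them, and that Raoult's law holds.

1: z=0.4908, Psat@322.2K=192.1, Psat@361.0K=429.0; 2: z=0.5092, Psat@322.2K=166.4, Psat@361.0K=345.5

T = 337.8 K

Bubble-point temperature: ΣzᵢPᵢˢᵃᵗ(T) = P. Interpolate ln Pᵢˢᵃᵗ = aᵢ + bᵢ/T.
  T = 322.2 K: ΣzᵢPᵢˢᵃᵗ = 179.01 kPa
  T = 361.0 K: ΣzᵢPᵢˢᵃᵗ = 386.48 kPa
  T = 341.6 K: ΣzᵢPᵢˢᵃᵗ = 268.80 kPa
  T = 331.9 K: ΣzᵢPᵢˢᵃᵗ = 220.66 kPa
  T = 336.8 K: ΣzᵢPᵢˢᵃᵗ = 244.13 kPa
  T = 339.2 K: ΣzᵢPᵢˢᵃᵗ = 256.26 kPa
Interpolating between 336.8 K and 339.2 K gives T ≈ 337.8 K.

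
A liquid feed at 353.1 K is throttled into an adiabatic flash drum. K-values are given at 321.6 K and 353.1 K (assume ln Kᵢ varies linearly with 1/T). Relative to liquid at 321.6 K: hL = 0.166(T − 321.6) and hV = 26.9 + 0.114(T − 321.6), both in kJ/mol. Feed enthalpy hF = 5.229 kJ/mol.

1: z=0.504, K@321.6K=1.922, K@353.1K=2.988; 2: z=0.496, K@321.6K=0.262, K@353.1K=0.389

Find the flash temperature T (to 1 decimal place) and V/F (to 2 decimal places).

Adiabatic flash: solve Rachford–Rice at each trial T, then check hF = ψ·hV(T) + (1−ψ)·hL(T).
  T = 321.6 K: K = (1.922, 0.262), RR gives ψ = 0.145, H_out = 3.900 kJ/mol
  T = 353.1 K: K = (2.988, 0.389), RR gives ψ = 0.575, H_out = 19.764 kJ/mol
  T = 337.4 K: K = (2.423, 0.322), RR gives ψ = 0.395, H_out = 12.930 kJ/mol
  T = 329.5 K: K = (2.164, 0.291), RR gives ψ = 0.285, H_out = 8.864 kJ/mol
  T = 325.6 K: K = (2.042, 0.277), RR gives ψ = 0.221, H_out = 6.561 kJ/mol
  T = 323.6 K: K = (1.982, 0.269), RR gives ψ = 0.184, H_out = 5.275 kJ/mol
Linear interpolation between T = 321.6 (H_out = 3.900) and T = 323.6 (H_out = 5.275) on hF = 5.229 gives T ≈ 323.5 K, at which ψ = 0.18.

T = 323.5 K, V/F = 0.18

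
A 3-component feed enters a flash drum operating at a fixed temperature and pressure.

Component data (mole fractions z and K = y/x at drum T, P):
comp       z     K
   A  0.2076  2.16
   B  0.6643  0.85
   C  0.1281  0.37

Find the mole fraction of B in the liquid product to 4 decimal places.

x_B = 0.6850

Iterate (Newton) starting at ψ = 0.61:
  ψ = 0.6100: g = -0.09973, g' = -0.2480 → ψ = 0.2079
  ψ = 0.2079: g = -0.00170, g' = -0.2646 → ψ = 0.2015
Converged at ψ = 0.2015.
Compositions from xᵢ = zᵢ/(1+ψ(Kᵢ−1)), yᵢ = Kᵢxᵢ:
  A: x = 0.1683, y = 0.3635
  B: x = 0.6850, y = 0.5823
  C: x = 0.1467, y = 0.0543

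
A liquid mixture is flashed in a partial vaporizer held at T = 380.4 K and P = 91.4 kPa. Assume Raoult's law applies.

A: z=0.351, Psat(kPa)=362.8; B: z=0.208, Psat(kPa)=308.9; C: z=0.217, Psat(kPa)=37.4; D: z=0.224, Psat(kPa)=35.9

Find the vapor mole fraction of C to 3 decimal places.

y_C = 0.163

Raoult's law: Kᵢ = Pᵢˢᵃᵗ/P = Pᵢˢᵃᵗ/91.4.
  K_A = 362.8/91.4 = 3.96937, K_B = 308.9/91.4 = 3.37965, K_C = 37.4/91.4 = 0.40919, K_D = 35.9/91.4 = 0.39278
Let ψ = V/F and solve Σ zᵢ(Kᵢ−1)/(1+ψ(Kᵢ−1)) = 0.
Feasibility: ΣzᵢKᵢ = 2.273, Σzᵢ/Kᵢ = 1.251 — both > 1, two phases present.
Iterate (Newton) starting at ψ = 0.67:
  ψ = 0.670: g = 0.0979, g' = -0.964 → ψ = 0.772
  ψ = 0.772: g = -0.0004, g' = -0.980 → ψ = 0.771
Converged at ψ = 0.771.
Compositions from xᵢ = zᵢ/(1+ψ(Kᵢ−1)), yᵢ = Kᵢxᵢ:
  A: x = 0.107, y = 0.423
  B: x = 0.073, y = 0.248
  C: x = 0.399, y = 0.163
  D: x = 0.421, y = 0.165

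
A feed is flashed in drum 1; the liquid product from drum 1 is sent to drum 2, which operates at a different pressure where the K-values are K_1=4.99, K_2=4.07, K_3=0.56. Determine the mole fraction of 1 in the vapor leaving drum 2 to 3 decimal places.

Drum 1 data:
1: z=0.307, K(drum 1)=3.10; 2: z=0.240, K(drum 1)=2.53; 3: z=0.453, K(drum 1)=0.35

Drum 1:
Let ψ₁ = V/F and solve Σ zᵢ(Kᵢ−1)/(1+ψ₁(Kᵢ−1)) = 0.
Check two-phase: ΣzᵢKᵢ = 1.717 > 1 and Σzᵢ/Kᵢ = 1.488 > 1, so g(0) = 0.717 > 0 and g(1) = -0.488 < 0.
Iterate (Newton) starting at ψ₁ = 0.5:
  ψ₁ = 0.500: g = 0.0863, g' = -0.923 → ψ₁ = 0.594
Converged at ψ₁ = 0.594.
Drum-1 compositions:
  1: x = 0.137, y = 0.424
  2: x = 0.126, y = 0.318
  3: x = 0.738, y = 0.258
Drum-2 feed = drum-1 liquid: z₂ = (0.1367, 0.1258, 0.7376).
Drum 2:
Material balance + equilibrium reduce to Σ zᵢ(Kᵢ−1)/(1+ψ₂(Kᵢ−1)) = 0.
Check two-phase: ΣzᵢKᵢ = 1.607 > 1 and Σzᵢ/Kᵢ = 1.375 > 1, so g(0) = 0.607 > 0 and g(1) = -0.375 < 0.
Iterate (Newton) starting at ψ₂ = 0.36:
  ψ₂ = 0.360: g = 0.0216, g' = -0.836 → ψ₂ = 0.386
  ψ₂ = 0.386: g = 0.0006, g' = -0.793 → ψ₂ = 0.387
Converged at ψ₂ = 0.387.
  1: x = 0.054, y = 0.268
  2: x = 0.058, y = 0.234
  3: x = 0.889, y = 0.498

y_1 (drum 2) = 0.268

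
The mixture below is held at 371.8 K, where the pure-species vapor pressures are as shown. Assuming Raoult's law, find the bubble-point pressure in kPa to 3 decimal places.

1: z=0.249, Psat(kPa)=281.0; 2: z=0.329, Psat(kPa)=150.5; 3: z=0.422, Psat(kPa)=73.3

At the bubble point ψ → 0, so ΣzᵢKᵢ = 1 with Kᵢ = Pᵢˢᵃᵗ/P ⇒ P = ΣzᵢPᵢˢᵃᵗ.
P = 0.249·281.0 + 0.329·150.5 + 0.422·73.3 = 150.416 kPa

Pbub = 150.416 kPa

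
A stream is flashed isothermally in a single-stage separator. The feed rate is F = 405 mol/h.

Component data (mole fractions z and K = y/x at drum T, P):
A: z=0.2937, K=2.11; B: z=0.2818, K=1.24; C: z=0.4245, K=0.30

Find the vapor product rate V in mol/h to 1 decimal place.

V = 70.3 mol/h

Rachford–Rice: g(ψ) = Σ zᵢ(Kᵢ−1)/(1+ψ(Kᵢ−1)) = 0.
Check two-phase: ΣzᵢKᵢ = 1.0965 > 1 and Σzᵢ/Kᵢ = 1.7815 > 1, so g(0) = 0.0965 > 0 and g(1) = -0.7815 < 0.
Iterate (Newton) starting at ψ = 0.41:
  ψ = 0.4100: g = -0.13114, g' = -0.5935 → ψ = 0.1890
  ψ = 0.1890: g = -0.00831, g' = -0.5384 → ψ = 0.1736
Converged at ψ = 0.1736.
Then V = ψ·F = 0.1736·405 = 70.3 mol/h and L = F − V = 334.7 mol/h.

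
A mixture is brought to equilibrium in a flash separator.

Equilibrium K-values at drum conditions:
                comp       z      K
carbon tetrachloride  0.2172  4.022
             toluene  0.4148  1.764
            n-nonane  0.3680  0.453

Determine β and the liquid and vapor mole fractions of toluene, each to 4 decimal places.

Newton–Raphson from β = 0.5:
  β = 0.5000: g = 0.21364, g' = -0.6500 → β = 0.8287
  β = 0.8287: g = 0.01317, g' = -0.6207 → β = 0.8499
  β = 0.8499: g = -0.00009, g' = -0.6293 → β = 0.8497
Converged at β = 0.8497.
Compositions from xᵢ = zᵢ/(1+β(Kᵢ−1)), yᵢ = Kᵢxᵢ:
  carbon tetrachloride: x = 0.0609, y = 0.2448
  toluene: x = 0.2515, y = 0.4437
  n-nonane: x = 0.6876, y = 0.3115

β = 0.8497, x_toluene = 0.2515, y_toluene = 0.4437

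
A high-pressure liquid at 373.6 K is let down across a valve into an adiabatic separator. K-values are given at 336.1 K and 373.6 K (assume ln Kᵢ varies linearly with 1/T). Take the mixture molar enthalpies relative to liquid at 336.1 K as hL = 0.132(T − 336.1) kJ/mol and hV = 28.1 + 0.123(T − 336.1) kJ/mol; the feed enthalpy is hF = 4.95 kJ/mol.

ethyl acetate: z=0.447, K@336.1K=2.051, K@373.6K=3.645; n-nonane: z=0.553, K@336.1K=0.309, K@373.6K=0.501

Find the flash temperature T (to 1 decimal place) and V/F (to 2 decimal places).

Adiabatic flash: solve Rachford–Rice at each trial T, then check hF = ψ·hV(T) + (1−ψ)·hL(T).
  T = 336.1 K: K = (2.051, 0.309), RR gives ψ = 0.121, H_out = 3.392 kJ/mol
  T = 373.6 K: K = (3.645, 0.501), RR gives ψ = 0.687, H_out = 24.015 kJ/mol
  T = 354.9 K: K = (2.778, 0.399), RR gives ψ = 0.432, H_out = 14.561 kJ/mol
  T = 345.5 K: K = (2.397, 0.352), RR gives ψ = 0.294, H_out = 9.483 kJ/mol
  T = 340.8 K: K = (2.220, 0.330), RR gives ψ = 0.214, H_out = 6.623 kJ/mol
  T = 338.5 K: K = (2.136, 0.320), RR gives ψ = 0.170, H_out = 5.099 kJ/mol
Linear interpolation between T = 336.1 (H_out = 3.392) and T = 338.5 (H_out = 5.099) on hF = 4.95 gives T ≈ 338.3 K, at which ψ = 0.17.

T = 338.3 K, V/F = 0.17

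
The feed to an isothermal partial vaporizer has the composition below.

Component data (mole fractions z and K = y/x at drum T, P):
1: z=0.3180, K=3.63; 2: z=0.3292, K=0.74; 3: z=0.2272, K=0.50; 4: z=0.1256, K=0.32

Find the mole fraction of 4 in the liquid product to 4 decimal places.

x_4 = 0.1853

Rachford–Rice: g(ψ) = Σ zᵢ(Kᵢ−1)/(1+ψ(Kᵢ−1)) = 0.
g(0) = ΣzᵢKᵢ − 1 = 0.5517 and g(1) = 1 − Σzᵢ/Kᵢ = -0.3794, so a root lies in (0, 1).
Newton iteration, ψ⁰ = 0.5:
  ψ = 0.5000: g = -0.01798, g' = -0.6741 → ψ = 0.4733
  ψ = 0.4733: g = 0.00019, g' = -0.6892 → ψ = 0.4736
Converged at ψ = 0.4736.
Compositions from xᵢ = zᵢ/(1+ψ(Kᵢ−1)), yᵢ = Kᵢxᵢ:
  1: x = 0.1416, y = 0.5141
  2: x = 0.3754, y = 0.2778
  3: x = 0.2977, y = 0.1488
  4: x = 0.1853, y = 0.0593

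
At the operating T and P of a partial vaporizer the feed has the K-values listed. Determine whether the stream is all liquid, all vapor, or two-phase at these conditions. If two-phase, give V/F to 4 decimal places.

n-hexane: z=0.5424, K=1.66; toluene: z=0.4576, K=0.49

two-phase, V/F = 0.3702

ΣzᵢKᵢ = 1.1246; Σzᵢ/Kᵢ = 1.2606.
Both exceed 1, so a two-phase solution exists.
Rachford–Rice: g(ψ) = Σ zᵢ(Kᵢ−1)/(1+ψ(Kᵢ−1)) = 0.
Binary case is linear: z₁(K₁−1)(1+ψ(K₂−1)) + z₂(K₂−1)(1+ψ(K₁−1)) = 0
⇒ ψ = [z₁(K₁−1)+z₂(K₂−1)] / [−(K₁−1)(K₂−1)] = 0.12461/0.33660 = 0.3702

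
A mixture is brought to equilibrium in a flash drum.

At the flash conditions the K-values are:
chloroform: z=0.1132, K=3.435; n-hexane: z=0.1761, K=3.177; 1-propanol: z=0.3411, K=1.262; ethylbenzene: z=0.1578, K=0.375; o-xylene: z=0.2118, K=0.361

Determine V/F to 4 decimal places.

Material balance + equilibrium reduce to Σ zᵢ(Kᵢ−1)/(1+V/F(Kᵢ−1)) = 0.
Check two-phase: ΣzᵢKᵢ = 1.5144 > 1 and Σzᵢ/Kᵢ = 1.3662 > 1, so g(0) = 0.5144 > 0 and g(1) = -0.3662 < 0.
Iterate (Newton) starting at V/F = 0.5:
  V/F = 0.5000: g = 0.04454, g' = -0.6633 → V/F = 0.5672
  V/F = 0.5672: g = 0.00008, g' = -0.6639 → V/F = 0.5673
Converged at V/F = 0.5673.

V/F = 0.5673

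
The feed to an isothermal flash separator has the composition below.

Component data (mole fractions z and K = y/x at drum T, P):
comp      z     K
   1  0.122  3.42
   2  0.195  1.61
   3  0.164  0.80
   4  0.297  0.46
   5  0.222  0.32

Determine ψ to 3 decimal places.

Material balance + equilibrium reduce to Σ zᵢ(Kᵢ−1)/(1+ψ(Kᵢ−1)) = 0.
g(0) = ΣzᵢKᵢ − 1 = 0.070 and g(1) = 1 − Σzᵢ/Kᵢ = -0.701, so a root lies in (0, 1).
Newton iteration, ψ⁰ = 0.5:
  ψ = 0.500: g = -0.2601, g' = -0.595 → ψ = 0.063
  ψ = 0.063: g = 0.0138, g' = -0.817 → ψ = 0.080
Converged at ψ = 0.080.

ψ = 0.080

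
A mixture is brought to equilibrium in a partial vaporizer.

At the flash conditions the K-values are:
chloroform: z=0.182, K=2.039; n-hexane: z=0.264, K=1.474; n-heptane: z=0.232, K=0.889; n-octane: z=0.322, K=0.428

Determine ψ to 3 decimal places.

Material balance + equilibrium reduce to Σ zᵢ(Kᵢ−1)/(1+ψ(Kᵢ−1)) = 0.
Check two-phase: ΣzᵢKᵢ = 1.104 > 1 and Σzᵢ/Kᵢ = 1.282 > 1, so g(0) = 0.104 > 0 and g(1) = -0.282 < 0.
Newton–Raphson from ψ = 0.67:
  ψ = 0.670: g = -0.1200, g' = -0.383 → ψ = 0.357
  ψ = 0.357: g = -0.0131, g' = -0.317 → ψ = 0.315
Converged at ψ = 0.315.

ψ = 0.315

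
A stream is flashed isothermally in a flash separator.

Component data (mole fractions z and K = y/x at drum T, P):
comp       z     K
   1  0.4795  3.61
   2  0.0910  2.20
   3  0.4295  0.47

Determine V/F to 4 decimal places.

Rachford–Rice: g(V/F) = Σ zᵢ(Kᵢ−1)/(1+V/F(Kᵢ−1)) = 0.
Check two-phase: ΣzᵢKᵢ = 2.1331 > 1 and Σzᵢ/Kᵢ = 1.0880 > 1, so g(0) = 1.1331 > 0 and g(1) = -0.0880 < 0.
Newton iteration, V/F⁰ = 0.59:
  V/F = 0.5900: g = 0.22547, g' = -0.8067 → V/F = 0.8695
  V/F = 0.8695: g = 0.01403, g' = -0.7520 → V/F = 0.8882
  V/F = 0.8882: g = -0.00005, g' = -0.7581 → V/F = 0.8881
Converged at V/F = 0.8881.

V/F = 0.8881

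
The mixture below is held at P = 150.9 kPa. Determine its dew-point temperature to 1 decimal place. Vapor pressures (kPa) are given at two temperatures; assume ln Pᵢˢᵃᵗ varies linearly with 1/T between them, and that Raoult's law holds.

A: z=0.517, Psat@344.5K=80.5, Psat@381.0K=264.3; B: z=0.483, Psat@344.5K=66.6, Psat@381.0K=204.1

Dew-point temperature: Σzᵢ·P/Pᵢˢᵃᵗ(T) = 1. Interpolate ln Pᵢˢᵃᵗ = aᵢ + bᵢ/T.
  T = 344.5 K: ΣzᵢP/Pᵢˢᵃᵗ = 2.0635
  T = 381.0 K: ΣzᵢP/Pᵢˢᵃᵗ = 0.6523
  T = 362.8 K: ΣzᵢP/Pᵢˢᵃᵗ = 1.1251
  T = 371.9 K: ΣzᵢP/Pᵢˢᵃᵗ = 0.8509
  T = 367.4 K: ΣzᵢP/Pᵢˢᵃᵗ = 0.9753
  T = 365.1 K: ΣzᵢP/Pᵢˢᵃᵗ = 1.0470
Interpolating between 365.1 K and 367.4 K gives T ≈ 366.6 K.

T = 366.6 K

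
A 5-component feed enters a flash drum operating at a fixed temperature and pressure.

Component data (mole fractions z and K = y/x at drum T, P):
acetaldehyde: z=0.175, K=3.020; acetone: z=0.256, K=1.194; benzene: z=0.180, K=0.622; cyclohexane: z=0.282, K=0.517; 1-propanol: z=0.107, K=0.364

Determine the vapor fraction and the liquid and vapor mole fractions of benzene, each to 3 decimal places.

ψ = 0.195, x_benzene = 0.194, y_benzene = 0.121

Rachford–Rice: g(ψ) = Σ zᵢ(Kᵢ−1)/(1+ψ(Kᵢ−1)) = 0.
g(0) = ΣzᵢKᵢ − 1 = 0.131 and g(1) = 1 − Σzᵢ/Kᵢ = -0.401, so a root lies in (0, 1).
Newton–Raphson from ψ = 0.49:
  ψ = 0.490: g = -0.1378, g' = -0.431 → ψ = 0.171
  ψ = 0.171: g = 0.0135, g' = -0.566 → ψ = 0.194
  ψ = 0.194: g = 0.0003, g' = -0.544 → ψ = 0.195
Converged at ψ = 0.195.
Compositions from xᵢ = zᵢ/(1+ψ(Kᵢ−1)), yᵢ = Kᵢxᵢ:
  acetaldehyde: x = 0.126, y = 0.379
  acetone: x = 0.247, y = 0.295
  benzene: x = 0.194, y = 0.121
  cyclohexane: x = 0.311, y = 0.161
  1-propanol: x = 0.122, y = 0.044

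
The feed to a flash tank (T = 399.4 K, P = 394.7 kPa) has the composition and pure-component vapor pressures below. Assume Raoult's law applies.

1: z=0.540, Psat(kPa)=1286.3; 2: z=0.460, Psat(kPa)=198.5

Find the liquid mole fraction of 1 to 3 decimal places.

x_1 = 0.180

Raoult's law: Kᵢ = Pᵢˢᵃᵗ/P = Pᵢˢᵃᵗ/394.7.
  K_1 = 1286.3/394.7 = 3.25893, K_2 = 198.5/394.7 = 0.50291
Material balance + equilibrium reduce to Σ zᵢ(Kᵢ−1)/(1+V/F(Kᵢ−1)) = 0.
Feasibility: ΣzᵢKᵢ = 1.991, Σzᵢ/Kᵢ = 1.080 — both > 1, two phases present.
Binary case is linear: z₁(K₁−1)(1+V/F(K₂−1)) + z₂(K₂−1)(1+V/F(K₁−1)) = 0
⇒ V/F = [z₁(K₁−1)+z₂(K₂−1)] / [−(K₁−1)(K₂−1)] = 0.9912/1.1229 = 0.883
Compositions from xᵢ = zᵢ/(1+V/F(Kᵢ−1)), yᵢ = Kᵢxᵢ:
  1: x = 0.180, y = 0.588
  2: x = 0.820, y = 0.412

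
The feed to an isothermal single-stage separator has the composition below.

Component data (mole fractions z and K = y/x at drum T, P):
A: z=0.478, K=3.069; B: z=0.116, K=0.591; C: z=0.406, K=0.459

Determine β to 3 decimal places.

Let β = V/F and solve Σ zᵢ(Kᵢ−1)/(1+β(Kᵢ−1)) = 0.
Feasibility: ΣzᵢKᵢ = 1.722, Σzᵢ/Kᵢ = 1.237 — both > 1, two phases present.
Iterate (Newton) starting at β = 0.37:
  β = 0.370: g = 0.2296, g' = -0.869 → β = 0.634
  β = 0.634: g = 0.0293, g' = -0.693 → β = 0.676
  β = 0.676: g = 0.0001, g' = -0.688 → β = 0.677
Converged at β = 0.677.

β = 0.677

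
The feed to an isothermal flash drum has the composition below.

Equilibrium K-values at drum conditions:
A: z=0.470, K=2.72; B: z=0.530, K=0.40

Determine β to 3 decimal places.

β = 0.475

Material balance + equilibrium reduce to Σ zᵢ(Kᵢ−1)/(1+β(Kᵢ−1)) = 0.
Check two-phase: ΣzᵢKᵢ = 1.490 > 1 and Σzᵢ/Kᵢ = 1.498 > 1, so g(0) = 0.490 > 0 and g(1) = -0.498 < 0.
Iterate (Newton) starting at β = 0.62:
  β = 0.620: g = -0.1152, g' = -0.809 → β = 0.478
  β = 0.478: g = -0.0020, g' = -0.794 → β = 0.475
Converged at β = 0.475.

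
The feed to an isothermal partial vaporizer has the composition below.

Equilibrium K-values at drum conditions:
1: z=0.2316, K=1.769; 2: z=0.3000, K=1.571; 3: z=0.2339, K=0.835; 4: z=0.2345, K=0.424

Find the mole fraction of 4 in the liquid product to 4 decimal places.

Iterate (Newton) starting at ψ = 0.37:
  ψ = 0.3700: g = 0.06731, g' = -0.2825 → ψ = 0.6082
  ψ = 0.6082: g = -0.00233, g' = -0.3097 → ψ = 0.6007
Converged at ψ = 0.6007.
Compositions from xᵢ = zᵢ/(1+ψ(Kᵢ−1)), yᵢ = Kᵢxᵢ:
  1: x = 0.1584, y = 0.2802
  2: x = 0.2234, y = 0.3509
  3: x = 0.2596, y = 0.2168
  4: x = 0.3586, y = 0.1520

x_4 = 0.3586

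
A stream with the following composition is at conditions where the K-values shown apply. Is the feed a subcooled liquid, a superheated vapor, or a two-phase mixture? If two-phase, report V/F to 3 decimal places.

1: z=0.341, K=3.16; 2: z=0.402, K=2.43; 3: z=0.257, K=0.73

ΣzᵢKᵢ = 2.242; Σzᵢ/Kᵢ = 0.625.
Since Σzᵢ/Kᵢ < 1 the mixture is above its dew point — single vapor phase.

superheated vapor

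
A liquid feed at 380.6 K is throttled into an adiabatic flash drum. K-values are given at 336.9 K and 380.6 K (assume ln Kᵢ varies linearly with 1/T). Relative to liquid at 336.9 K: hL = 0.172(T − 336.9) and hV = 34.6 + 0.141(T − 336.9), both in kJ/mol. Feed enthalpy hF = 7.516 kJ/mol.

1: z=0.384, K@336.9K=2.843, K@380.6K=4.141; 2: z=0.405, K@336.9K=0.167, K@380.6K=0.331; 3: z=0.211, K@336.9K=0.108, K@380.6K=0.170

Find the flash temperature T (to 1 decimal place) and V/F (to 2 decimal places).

T = 346.5 K, V/F = 0.17

Adiabatic flash: solve Rachford–Rice at each trial T, then check hF = ψ·hV(T) + (1−ψ)·hL(T).
  T = 336.9 K: K = (2.843, 0.167, 0.108), RR gives ψ = 0.116, H_out = 4.006 kJ/mol
  T = 380.6 K: K = (4.141, 0.331, 0.170), RR gives ψ = 0.332, H_out = 18.562 kJ/mol
  T = 358.8 K: K = (3.472, 0.240, 0.137), RR gives ψ = 0.233, H_out = 11.686 kJ/mol
  T = 347.9 K: K = (3.153, 0.202, 0.122), RR gives ψ = 0.179, H_out = 8.021 kJ/mol
  T = 342.4 K: K = (2.997, 0.184, 0.115), RR gives ψ = 0.149, H_out = 6.064 kJ/mol
  T = 345.1 K: K = (3.073, 0.192, 0.119), RR gives ψ = 0.164, H_out = 7.036 kJ/mol
  T = 346.5 K: K = (3.113, 0.197, 0.120), RR gives ψ = 0.171, H_out = 7.531 kJ/mol
Linear interpolation between T = 345.1 (H_out = 7.036) and T = 346.5 (H_out = 7.531) on hF = 7.516 gives T ≈ 346.5 K, at which ψ = 0.17.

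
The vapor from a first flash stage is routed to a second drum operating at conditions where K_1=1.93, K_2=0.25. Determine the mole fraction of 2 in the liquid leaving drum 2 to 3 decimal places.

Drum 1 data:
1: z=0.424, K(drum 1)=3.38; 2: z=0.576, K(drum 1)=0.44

Drum 1:
Material balance + equilibrium reduce to Σ zᵢ(Kᵢ−1)/(1+ψ₁(Kᵢ−1)) = 0.
Check two-phase: ΣzᵢKᵢ = 1.687 > 1 and Σzᵢ/Kᵢ = 1.435 > 1, so g(0) = 0.687 > 0 and g(1) = -0.435 < 0.
Newton iteration, ψ₁⁰ = 0.66:
  ψ₁ = 0.660: g = -0.1191, g' = -0.818 → ψ₁ = 0.514
  ψ₁ = 0.514: g = 0.0007, g' = -0.842 → ψ₁ = 0.515
Converged at ψ₁ = 0.515.
Drum-1 compositions:
  1: x = 0.190, y = 0.644
  2: x = 0.810, y = 0.356
Drum-2 feed = drum-1 vapor: z₂ = (0.6438, 0.3562).
Drum 2:
Material balance + equilibrium reduce to Σ zᵢ(Kᵢ−1)/(1+ψ₂(Kᵢ−1)) = 0.
Feasibility: ΣzᵢKᵢ = 1.332, Σzᵢ/Kᵢ = 1.758 — both > 1, two phases present.
Newton iteration, ψ₂⁰ = 0.57:
  ψ₂ = 0.570: g = -0.0753, g' = -0.849 → ψ₂ = 0.481
  ψ₂ = 0.481: g = -0.0044, g' = -0.756 → ψ₂ = 0.475
Converged at ψ₂ = 0.475.
  1: x = 0.446, y = 0.862
  2: x = 0.554, y = 0.138

x_2 (drum 2) = 0.554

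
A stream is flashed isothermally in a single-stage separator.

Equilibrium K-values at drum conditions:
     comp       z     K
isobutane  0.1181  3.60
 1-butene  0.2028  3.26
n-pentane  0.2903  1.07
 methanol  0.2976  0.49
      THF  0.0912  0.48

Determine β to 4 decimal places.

β = 0.6904

Material balance + equilibrium reduce to Σ zᵢ(Kᵢ−1)/(1+β(Kᵢ−1)) = 0.
Feasibility: ΣzᵢKᵢ = 1.5865, Σzᵢ/Kᵢ = 1.1637 — both > 1, two phases present.
Newton–Raphson from β = 0.52:
  β = 0.5200: g = 0.08931, g' = -0.5543 → β = 0.6811
  β = 0.6811: g = 0.00470, g' = -0.5068 → β = 0.6904
Converged at β = 0.6904.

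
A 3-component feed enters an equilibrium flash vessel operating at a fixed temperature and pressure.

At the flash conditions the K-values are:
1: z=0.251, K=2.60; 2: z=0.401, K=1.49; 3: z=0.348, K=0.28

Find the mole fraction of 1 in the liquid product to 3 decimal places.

Newton iteration, ψ⁰ = 0.53:
  ψ = 0.530: g = -0.0319, g' = -0.721 → ψ = 0.486
  ψ = 0.486: g = -0.0006, g' = -0.693 → ψ = 0.485
Converged at ψ = 0.485.
Compositions from xᵢ = zᵢ/(1+ψ(Kᵢ−1)), yᵢ = Kᵢxᵢ:
  1: x = 0.141, y = 0.368
  2: x = 0.324, y = 0.483
  3: x = 0.535, y = 0.150

x_1 = 0.141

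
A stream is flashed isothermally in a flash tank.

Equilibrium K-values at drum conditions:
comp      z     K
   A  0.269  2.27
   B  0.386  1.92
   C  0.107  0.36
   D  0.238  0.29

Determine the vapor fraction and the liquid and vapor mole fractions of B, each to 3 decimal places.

ψ = 0.622, x_B = 0.245, y_B = 0.471

Rachford–Rice: g(ψ) = Σ zᵢ(Kᵢ−1)/(1+ψ(Kᵢ−1)) = 0.
g(0) = ΣzᵢKᵢ − 1 = 0.459 and g(1) = 1 − Σzᵢ/Kᵢ = -0.437, so a root lies in (0, 1).
Newton–Raphson from ψ = 0.32:
  ψ = 0.320: g = 0.2125, g' = -0.685 → ψ = 0.630
  ψ = 0.630: g = -0.0062, g' = -0.781 → ψ = 0.622
Converged at ψ = 0.622.
Compositions from xᵢ = zᵢ/(1+ψ(Kᵢ−1)), yᵢ = Kᵢxᵢ:
  A: x = 0.150, y = 0.341
  B: x = 0.245, y = 0.471
  C: x = 0.178, y = 0.064
  D: x = 0.426, y = 0.124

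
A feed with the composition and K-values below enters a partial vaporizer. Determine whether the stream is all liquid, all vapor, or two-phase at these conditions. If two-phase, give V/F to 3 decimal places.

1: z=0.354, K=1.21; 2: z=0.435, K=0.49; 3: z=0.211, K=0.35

all liquid

ΣzᵢKᵢ = 0.715; Σzᵢ/Kᵢ = 1.783.
Since ΣzᵢKᵢ < 1 the mixture is below its bubble point — single liquid phase.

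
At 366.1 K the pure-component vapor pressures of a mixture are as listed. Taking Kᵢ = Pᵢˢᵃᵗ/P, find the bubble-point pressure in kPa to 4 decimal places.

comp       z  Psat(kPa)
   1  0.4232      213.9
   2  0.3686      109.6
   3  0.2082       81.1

Pbub = 147.8061 kPa

At the bubble point ψ → 0, so ΣzᵢKᵢ = 1 with Kᵢ = Pᵢˢᵃᵗ/P ⇒ P = ΣzᵢPᵢˢᵃᵗ.
P = 0.4232·213.9 + 0.3686·109.6 + 0.2082·81.1 = 147.8061 kPa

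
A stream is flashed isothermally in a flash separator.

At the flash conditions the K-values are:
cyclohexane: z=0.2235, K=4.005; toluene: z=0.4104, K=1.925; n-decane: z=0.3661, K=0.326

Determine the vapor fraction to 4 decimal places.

ψ = 0.6780

Material balance + equilibrium reduce to Σ zᵢ(Kᵢ−1)/(1+ψ(Kᵢ−1)) = 0.
Feasibility: ΣzᵢKᵢ = 1.8045, Σzᵢ/Kᵢ = 1.3920 — both > 1, two phases present.
Newton–Raphson from ψ = 0.38:
  ψ = 0.3800: g = 0.26274, g' = -0.9327 → ψ = 0.6617
  ψ = 0.6617: g = 0.01484, g' = -0.9030 → ψ = 0.6781
  ψ = 0.6781: g = -0.00010, g' = -0.9155 → ψ = 0.6780
Converged at ψ = 0.6780.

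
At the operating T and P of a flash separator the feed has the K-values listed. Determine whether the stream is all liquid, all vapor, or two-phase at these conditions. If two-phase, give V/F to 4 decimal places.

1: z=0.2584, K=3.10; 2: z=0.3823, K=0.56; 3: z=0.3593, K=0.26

two-phase, V/F = 0.0868

ΣzᵢKᵢ = 1.1085; Σzᵢ/Kᵢ = 2.1480.
Both exceed 1, so a two-phase solution exists.
Newton–Raphson from ψ = 0.37:
  ψ = 0.3700: g = -0.26168, g' = -0.8396 → ψ = 0.0583
  ψ = 0.0583: g = 0.03293, g' = -1.1973 → ψ = 0.0858
  ψ = 0.0858: g = 0.00106, g' = -1.1224 → ψ = 0.0868
Converged at ψ = 0.0868.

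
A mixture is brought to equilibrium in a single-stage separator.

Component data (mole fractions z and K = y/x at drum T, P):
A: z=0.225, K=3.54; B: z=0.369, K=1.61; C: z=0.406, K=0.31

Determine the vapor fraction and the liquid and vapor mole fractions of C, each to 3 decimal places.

Newton–Raphson from ψ = 0.5:
  ψ = 0.500: g = -0.0034, g' = -0.813 → ψ = 0.496
Converged at ψ = 0.496.
Compositions from xᵢ = zᵢ/(1+ψ(Kᵢ−1)), yᵢ = Kᵢxᵢ:
  A: x = 0.100, y = 0.353
  B: x = 0.283, y = 0.456
  C: x = 0.617, y = 0.191

ψ = 0.496, x_C = 0.617, y_C = 0.191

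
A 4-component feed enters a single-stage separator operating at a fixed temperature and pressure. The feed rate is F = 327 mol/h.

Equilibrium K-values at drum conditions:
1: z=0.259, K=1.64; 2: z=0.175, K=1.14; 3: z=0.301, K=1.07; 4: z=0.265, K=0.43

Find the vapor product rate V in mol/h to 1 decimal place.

V = 99.7 mol/h

Iterate (Newton) starting at ψ = 0.66:
  ψ = 0.660: g = -0.0830, g' = -0.278 → ψ = 0.361
  ψ = 0.361: g = -0.0117, g' = -0.211 → ψ = 0.306
  ψ = 0.306: g = -0.0002, g' = -0.205 → ψ = 0.305
Converged at ψ = 0.305.
Then V = ψ·F = 0.3049·327 = 99.7 mol/h and L = F − V = 227.3 mol/h.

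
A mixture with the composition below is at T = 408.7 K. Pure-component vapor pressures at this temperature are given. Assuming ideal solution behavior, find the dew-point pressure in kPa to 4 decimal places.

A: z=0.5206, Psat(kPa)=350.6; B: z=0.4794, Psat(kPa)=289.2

Pdew = 318.2120 kPa

At the dew point ψ → 1, so Σzᵢ/Kᵢ = 1 with Kᵢ = Pᵢˢᵃᵗ/P ⇒ 1/P = Σzᵢ/Pᵢˢᵃᵗ.
1/P = 0.5206/350.6 + 0.4794/289.2 = 0.0031426 ⇒ P = 318.2120 kPa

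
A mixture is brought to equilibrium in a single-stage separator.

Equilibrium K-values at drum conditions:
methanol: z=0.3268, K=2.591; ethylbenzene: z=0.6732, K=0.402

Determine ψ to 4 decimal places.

ψ = 0.1234

Let ψ = V/F and solve Σ zᵢ(Kᵢ−1)/(1+ψ(Kᵢ−1)) = 0.
g(0) = ΣzᵢKᵢ − 1 = 0.1174 and g(1) = 1 − Σzᵢ/Kᵢ = -0.8008, so a root lies in (0, 1).
Newton iteration, ψ⁰ = 0.46:
  ψ = 0.4600: g = -0.25512, g' = -0.7339 → ψ = 0.1124
  ψ = 0.1124: g = 0.00949, g' = -0.8720 → ψ = 0.1233
  ψ = 0.1233: g = 0.00007, g' = -0.8588 → ψ = 0.1234
Converged at ψ = 0.1234.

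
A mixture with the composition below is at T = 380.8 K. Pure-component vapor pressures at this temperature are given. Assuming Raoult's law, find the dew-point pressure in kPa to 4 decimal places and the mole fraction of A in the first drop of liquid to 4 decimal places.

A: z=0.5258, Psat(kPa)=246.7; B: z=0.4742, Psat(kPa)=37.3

Pdew = 67.3652 kPa, x_A = 0.1436

At the dew point ψ → 1, so Σzᵢ/Kᵢ = 1 with Kᵢ = Pᵢˢᵃᵗ/P ⇒ 1/P = Σzᵢ/Pᵢˢᵃᵗ.
1/P = 0.5258/246.7 + 0.4742/37.3 = 0.0148445 ⇒ P = 67.3652 kPa
xᵢ = zᵢP/Pᵢˢᵃᵗ ⇒ x_A = 0.5258·67.3652/246.7 = 0.1436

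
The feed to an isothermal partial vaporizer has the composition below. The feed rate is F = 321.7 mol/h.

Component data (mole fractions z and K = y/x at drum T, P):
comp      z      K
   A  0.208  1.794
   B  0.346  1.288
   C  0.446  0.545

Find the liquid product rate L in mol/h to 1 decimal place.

Material balance + equilibrium reduce to Σ zᵢ(Kᵢ−1)/(1+β(Kᵢ−1)) = 0.
Feasibility: ΣzᵢKᵢ = 1.062, Σzᵢ/Kᵢ = 1.203 — both > 1, two phases present.
Iterate (Newton) starting at β = 0.5:
  β = 0.500: g = -0.0574, g' = -0.244 → β = 0.265
  β = 0.265: g = -0.0017, g' = -0.234 → β = 0.258
Converged at β = 0.258.
Then V = β·F = 0.2576·321.7 = 82.9 mol/h and L = F − V = 238.8 mol/h.

L = 238.8 mol/h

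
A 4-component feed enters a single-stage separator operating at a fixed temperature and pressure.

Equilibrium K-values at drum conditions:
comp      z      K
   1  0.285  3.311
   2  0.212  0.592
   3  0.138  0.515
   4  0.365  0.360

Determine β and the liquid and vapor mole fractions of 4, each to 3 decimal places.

β = 0.215, x_4 = 0.423, y_4 = 0.152

Iterate (Newton) starting at β = 0.69:
  β = 0.690: g = -0.3855, g' = -0.847 → β = 0.235
  β = 0.235: g = -0.0194, g' = -0.931 → β = 0.214
  β = 0.214: g = 0.0003, g' = -0.965 → β = 0.215
Converged at β = 0.215.
Compositions from xᵢ = zᵢ/(1+β(Kᵢ−1)), yᵢ = Kᵢxᵢ:
  1: x = 0.191, y = 0.631
  2: x = 0.232, y = 0.138
  3: x = 0.154, y = 0.079
  4: x = 0.423, y = 0.152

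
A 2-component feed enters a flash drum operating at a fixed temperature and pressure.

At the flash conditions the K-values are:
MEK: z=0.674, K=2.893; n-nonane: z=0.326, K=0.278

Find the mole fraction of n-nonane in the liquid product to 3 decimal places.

x_n-nonane = 0.724

Let ψ = V/F and solve Σ zᵢ(Kᵢ−1)/(1+ψ(Kᵢ−1)) = 0.
Check two-phase: ΣzᵢKᵢ = 2.041 > 1 and Σzᵢ/Kᵢ = 1.406 > 1, so g(0) = 1.041 > 0 and g(1) = -0.406 < 0.
Iterate (Newton) starting at ψ = 0.63:
  ψ = 0.630: g = 0.1501, g' = -1.074 → ψ = 0.770
  ψ = 0.770: g = -0.0106, g' = -1.261 → ψ = 0.761
Converged at ψ = 0.761.
Compositions from xᵢ = zᵢ/(1+ψ(Kᵢ−1)), yᵢ = Kᵢxᵢ:
  MEK: x = 0.276, y = 0.799
  n-nonane: x = 0.724, y = 0.201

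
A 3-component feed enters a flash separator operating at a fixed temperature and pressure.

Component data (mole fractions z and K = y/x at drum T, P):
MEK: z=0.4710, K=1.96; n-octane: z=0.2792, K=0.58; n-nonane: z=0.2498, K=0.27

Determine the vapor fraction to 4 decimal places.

ψ = 0.2695

Newton–Raphson from ψ = 0.43:
  ψ = 0.4300: g = -0.08885, g' = -0.5736 → ψ = 0.2751
  ψ = 0.2751: g = -0.00307, g' = -0.5430 → ψ = 0.2695
Converged at ψ = 0.2695.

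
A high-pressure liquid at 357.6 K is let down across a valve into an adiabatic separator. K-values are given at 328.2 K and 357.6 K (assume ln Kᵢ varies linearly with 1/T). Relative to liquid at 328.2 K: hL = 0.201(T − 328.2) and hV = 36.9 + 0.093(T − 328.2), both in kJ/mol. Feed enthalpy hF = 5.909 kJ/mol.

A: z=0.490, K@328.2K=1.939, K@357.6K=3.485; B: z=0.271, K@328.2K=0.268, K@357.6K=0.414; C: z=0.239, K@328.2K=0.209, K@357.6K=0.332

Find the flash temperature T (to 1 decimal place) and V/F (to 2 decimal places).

Adiabatic flash: solve Rachford–Rice at each trial T, then check hF = ψ·hV(T) + (1−ψ)·hL(T).
  T = 328.2 K: K = (1.939, 0.268, 0.209), RR gives ψ = 0.102, H_out = 3.757 kJ/mol
  T = 357.6 K: K = (3.485, 0.414, 0.332), RR gives ψ = 0.578, H_out = 25.388 kJ/mol
  T = 342.9 K: K = (2.632, 0.336, 0.266), RR gives ψ = 0.390, H_out = 16.735 kJ/mol
  T = 335.5 K: K = (2.264, 0.301, 0.236), RR gives ψ = 0.268, H_out = 11.146 kJ/mol
  T = 331.9 K: K = (2.099, 0.284, 0.223), RR gives ψ = 0.194, H_out = 7.823 kJ/mol
  T = 330.0 K: K = (2.016, 0.276, 0.216), RR gives ψ = 0.149, H_out = 5.834 kJ/mol
Linear interpolation between T = 330.0 (H_out = 5.834) and T = 331.9 (H_out = 7.823) on hF = 5.909 gives T ≈ 330.1 K, at which ψ = 0.15.

T = 330.1 K, V/F = 0.15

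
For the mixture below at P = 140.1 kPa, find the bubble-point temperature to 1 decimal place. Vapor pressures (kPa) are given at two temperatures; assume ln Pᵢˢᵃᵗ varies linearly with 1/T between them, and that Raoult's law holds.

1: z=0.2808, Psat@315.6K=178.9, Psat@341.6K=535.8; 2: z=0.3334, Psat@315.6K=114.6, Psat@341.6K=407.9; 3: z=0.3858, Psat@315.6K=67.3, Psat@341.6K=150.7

Bubble-point temperature: ΣzᵢPᵢˢᵃᵗ(T) = P. Interpolate ln Pᵢˢᵃᵗ = aᵢ + bᵢ/T.
  T = 315.6 K: ΣzᵢPᵢˢᵃᵗ = 114.41 kPa
  T = 341.6 K: ΣzᵢPᵢˢᵃᵗ = 344.59 kPa
  T = 328.6 K: ΣzᵢPᵢˢᵃᵗ = 202.24 kPa
  T = 322.1 K: ΣzᵢPᵢˢᵃᵗ = 152.84 kPa
  T = 318.9 K: ΣzᵢPᵢˢᵃᵗ = 132.69 kPa
  T = 320.5 K: ΣzᵢPᵢˢᵃᵗ = 142.45 kPa
Interpolating between 318.9 K and 320.5 K gives T ≈ 320.1 K.

T = 320.1 K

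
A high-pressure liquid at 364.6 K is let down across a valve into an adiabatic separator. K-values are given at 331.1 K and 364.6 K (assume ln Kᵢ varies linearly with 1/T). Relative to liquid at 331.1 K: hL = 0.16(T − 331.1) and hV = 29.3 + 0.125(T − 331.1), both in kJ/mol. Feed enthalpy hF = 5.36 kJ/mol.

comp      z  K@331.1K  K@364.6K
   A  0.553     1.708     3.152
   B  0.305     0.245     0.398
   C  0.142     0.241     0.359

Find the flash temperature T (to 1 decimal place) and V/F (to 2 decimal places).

Adiabatic flash: solve Rachford–Rice at each trial T, then check hF = ψ·hV(T) + (1−ψ)·hL(T).
  T = 331.1 K: K = (1.708, 0.245, 0.241), RR gives ψ = 0.100, H_out = 2.926 kJ/mol
  T = 364.6 K: K = (3.152, 0.398, 0.359), RR gives ψ = 0.692, H_out = 24.818 kJ/mol
  T = 347.9 K: K = (2.357, 0.316, 0.297), RR gives ψ = 0.472, H_out = 16.243 kJ/mol
  T = 339.5 K: K = (2.014, 0.279, 0.268), RR gives ψ = 0.323, H_out = 10.709 kJ/mol
  T = 335.3 K: K = (1.857, 0.262, 0.254), RR gives ψ = 0.225, H_out = 7.232 kJ/mol
  T = 333.2 K: K = (1.781, 0.253, 0.248), RR gives ψ = 0.167, H_out = 5.208 kJ/mol
  T = 334.2 K: K = (1.817, 0.257, 0.251), RR gives ψ = 0.195, H_out = 6.200 kJ/mol
  T = 333.7 K: K = (1.799, 0.255, 0.249), RR gives ψ = 0.181, H_out = 5.711 kJ/mol
  T = 333.4 K: K = (1.788, 0.254, 0.248), RR gives ψ = 0.173, H_out = 5.411 kJ/mol
Linear interpolation between T = 333.2 (H_out = 5.208) and T = 333.4 (H_out = 5.411) on hF = 5.36 gives T ≈ 333.3 K, at which ψ = 0.17.

T = 333.3 K, V/F = 0.17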